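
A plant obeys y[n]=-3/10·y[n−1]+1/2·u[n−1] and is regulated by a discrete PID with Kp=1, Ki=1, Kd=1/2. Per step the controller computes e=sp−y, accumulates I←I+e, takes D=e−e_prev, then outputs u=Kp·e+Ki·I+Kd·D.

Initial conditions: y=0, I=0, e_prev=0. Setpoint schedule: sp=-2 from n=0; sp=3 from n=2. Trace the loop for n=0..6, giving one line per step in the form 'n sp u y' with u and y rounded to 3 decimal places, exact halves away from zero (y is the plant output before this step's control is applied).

(exact arithmetic carried between steps; '≈' marks a value shown rounded to 6 d.p. or computed from one; I and e_prev carry over from the previous line; the table rounds u and y to 3 d.p., halves away from zero)
n=0: y=0, sp=-2, e=sp−y=-2; I=-2, D=e−e_prev=-2; u=1·(-2)+1·(-2)+1/2·(-2)=-5; next y=-3/10·0+1/2·(-5)=-2.5
n=1: y=-2.5, sp=-2, e=sp−y=0.5; I=-1.5, D=e−e_prev=2.5; u=1·0.5+1·(-1.5)+1/2·2.5=0.25; next y=-3/10·(-2.5)+1/2·0.25=0.875
n=2: y=0.875, sp=3, e=sp−y=2.125; I=0.625, D=e−e_prev=1.625; u=1·2.125+1·0.625+1/2·1.625=3.5625; next y=-3/10·0.875+1/2·3.5625=1.51875
n=3: y=1.51875, sp=3, e=sp−y=1.48125; I=2.10625, D=e−e_prev=-0.64375; u=1·1.48125+1·2.10625+1/2·(-0.64375)=3.265625; next y=-3/10·1.51875+1/2·3.265625≈1.177188
n=4: y≈1.177188, sp=3, e=sp−y≈1.822813; I≈3.929063, D=e−e_prev≈0.341563; u=1·1.822813+1·3.929063+1/2·0.341563≈5.922656; next y=-3/10·1.177188+1/2·5.922656≈2.608172
n=5: y≈2.608172, sp=3, e=sp−y≈0.391828; I≈4.320891, D=e−e_prev≈-1.430984; u=1·0.391828+1·4.320891+1/2·(-1.430984)≈3.997227; next y=-3/10·2.608172+1/2·3.997227≈1.216162
n=6: y≈1.216162, sp=3, e=sp−y≈1.783838; I≈6.104729, D=e−e_prev≈1.392010; u=1·1.783838+1·6.104729+1/2·1.392010≈8.584572; next y=-3/10·1.216162+1/2·8.584572≈3.927438

0 -2 -5.000 0.000
1 -2 0.250 -2.500
2 3 3.563 0.875
3 3 3.266 1.519
4 3 5.923 1.177
5 3 3.997 2.608
6 3 8.585 1.216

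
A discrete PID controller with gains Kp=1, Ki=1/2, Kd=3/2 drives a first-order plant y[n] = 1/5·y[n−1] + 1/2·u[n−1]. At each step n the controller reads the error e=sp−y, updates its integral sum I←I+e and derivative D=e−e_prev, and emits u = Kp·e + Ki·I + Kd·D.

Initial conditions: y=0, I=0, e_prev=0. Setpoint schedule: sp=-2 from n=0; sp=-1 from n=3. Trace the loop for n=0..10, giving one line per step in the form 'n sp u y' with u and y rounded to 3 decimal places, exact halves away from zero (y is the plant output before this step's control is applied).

(exact arithmetic carried between steps; '≈' marks a value shown rounded to 6 d.p. or computed from one; I and e_prev carry over from the previous line; the table rounds u and y to 3 d.p., halves away from zero)
n=0: y=0, sp=-2, e=sp−y=-2; I=-2, D=e−e_prev=-2; u=1·(-2)+1/2·(-2)+3/2·(-2)=-6; next y=1/5·0+1/2·(-6)=-3
n=1: y=-3, sp=-2, e=sp−y=1; I=-1, D=e−e_prev=3; u=1·1+1/2·(-1)+3/2·3=5; next y=1/5·(-3)+1/2·5=1.9
n=2: y=1.9, sp=-2, e=sp−y=-3.9; I=-4.9, D=e−e_prev=-4.9; u=1·(-3.9)+1/2·(-4.9)+3/2·(-4.9)=-13.7; next y=1/5·1.9+1/2·(-13.7)=-6.47
n=3: y=-6.47, sp=-1, e=sp−y=5.47; I=0.57, D=e−e_prev=9.37; u=1·5.47+1/2·0.57+3/2·9.37=19.81; next y=1/5·(-6.47)+1/2·19.81=8.611
n=4: y=8.611, sp=-1, e=sp−y=-9.611; I=-9.041, D=e−e_prev=-15.081; u=1·(-9.611)+1/2·(-9.041)+3/2·(-15.081)=-36.753; next y=1/5·8.611+1/2·(-36.753)=-16.6543
n=5: y=-16.6543, sp=-1, e=sp−y=15.6543; I=6.6133, D=e−e_prev=25.2653; u=1·15.6543+1/2·6.6133+3/2·25.2653=56.8589; next y=1/5·(-16.6543)+1/2·56.8589=25.09859
n=6: y=25.09859, sp=-1, e=sp−y=-26.09859; I=-19.48529, D=e−e_prev=-41.75289; u=1·(-26.09859)+1/2·(-19.48529)+3/2·(-41.75289)=-98.47057; next y=1/5·25.09859+1/2·(-98.47057)=-44.215567
n=7: y=-44.215567, sp=-1, e=sp−y=43.215567; I=23.730277, D=e−e_prev=69.314157; u=1·43.215567+1/2·23.730277+3/2·69.314157=159.051941; next y=1/5·(-44.215567)+1/2·159.051941≈70.682857
n=8: y≈70.682857, sp=-1, e=sp−y≈-71.682857; I≈-47.952580, D=e−e_prev≈-114.898424; u=1·(-71.682857)+1/2·(-47.952580)+3/2·(-114.898424)≈-268.006783; next y=1/5·70.682857+1/2·(-268.006783)≈-119.866820
n=9: y≈-119.866820, sp=-1, e=sp−y≈118.866820; I≈70.914240, D=e−e_prev≈190.549677; u=1·118.866820+1/2·70.914240+3/2·190.549677≈440.148456; next y=1/5·(-119.866820)+1/2·440.148456≈196.100864
n=10: y≈196.100864, sp=-1, e=sp−y≈-197.100864; I≈-126.186624, D=e−e_prev≈-315.967684; u=1·(-197.100864)+1/2·(-126.186624)+3/2·(-315.967684)≈-734.145703; next y=1/5·196.100864+1/2·(-734.145703)≈-327.852678

0 -2 -6.000 0.000
1 -2 5.000 -3.000
2 -2 -13.700 1.900
3 -1 19.810 -6.470
4 -1 -36.753 8.611
5 -1 56.859 -16.654
6 -1 -98.471 25.099
7 -1 159.052 -44.216
8 -1 -268.007 70.683
9 -1 440.148 -119.867
10 -1 -734.146 196.101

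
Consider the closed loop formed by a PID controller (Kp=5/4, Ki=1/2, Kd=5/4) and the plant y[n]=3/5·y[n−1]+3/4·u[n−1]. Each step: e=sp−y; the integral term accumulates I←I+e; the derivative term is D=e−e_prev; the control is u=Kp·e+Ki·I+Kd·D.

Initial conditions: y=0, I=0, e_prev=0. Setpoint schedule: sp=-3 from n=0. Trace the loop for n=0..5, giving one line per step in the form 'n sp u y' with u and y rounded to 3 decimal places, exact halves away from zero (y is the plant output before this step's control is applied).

0 -3 -9.000 0.000
1 -3 13.500 -6.750
2 -3 -31.538 6.075
3 -3 58.206 -20.008
4 -3 -120.867 31.649
5 -3 236.310 -71.660

(exact arithmetic carried between steps; '≈' marks a value shown rounded to 6 d.p. or computed from one; I and e_prev carry over from the previous line; the table rounds u and y to 3 d.p., halves away from zero)
n=0: y=0, sp=-3, e=sp−y=-3; I=-3, D=e−e_prev=-3; u=5/4·(-3)+1/2·(-3)+5/4·(-3)=-9; next y=3/5·0+3/4·(-9)=-6.75
n=1: y=-6.75, sp=-3, e=sp−y=3.75; I=0.75, D=e−e_prev=6.75; u=5/4·3.75+1/2·0.75+5/4·6.75=13.5; next y=3/5·(-6.75)+3/4·13.5=6.075
n=2: y=6.075, sp=-3, e=sp−y=-9.075; I=-8.325, D=e−e_prev=-12.825; u=5/4·(-9.075)+1/2·(-8.325)+5/4·(-12.825)=-31.5375; next y=3/5·6.075+3/4·(-31.5375)=-20.008125
n=3: y=-20.008125, sp=-3, e=sp−y=17.008125; I=8.683125, D=e−e_prev=26.083125; u=5/4·17.008125+1/2·8.683125+5/4·26.083125=58.205625; next y=3/5·(-20.008125)+3/4·58.205625≈31.649344
n=4: y≈31.649344, sp=-3, e=sp−y≈-34.649344; I≈-25.966219, D=e−e_prev≈-51.657469; u=5/4·(-34.649344)+1/2·(-25.966219)+5/4·(-51.657469)≈-120.866625; next y=3/5·31.649344+3/4·(-120.866625)≈-71.660363
n=5: y≈-71.660363, sp=-3, e=sp−y≈68.660363; I≈42.694144, D=e−e_prev≈103.309706; u=5/4·68.660363+1/2·42.694144+5/4·103.309706≈236.309658; next y=3/5·(-71.660363)+3/4·236.309658≈134.236026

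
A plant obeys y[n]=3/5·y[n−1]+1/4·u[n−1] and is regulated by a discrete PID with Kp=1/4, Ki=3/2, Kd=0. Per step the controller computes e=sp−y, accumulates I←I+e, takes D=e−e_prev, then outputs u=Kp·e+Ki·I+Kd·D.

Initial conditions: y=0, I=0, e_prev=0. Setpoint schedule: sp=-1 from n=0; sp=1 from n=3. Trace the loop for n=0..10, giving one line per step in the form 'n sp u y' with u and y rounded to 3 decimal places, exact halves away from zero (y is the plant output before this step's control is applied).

(exact arithmetic carried between steps; '≈' marks a value shown rounded to 6 d.p. or computed from one; I and e_prev carry over from the previous line; the table rounds u and y to 3 d.p., halves away from zero)
n=0: y=0, sp=-1, e=sp−y=-1; I=-1, D=e−e_prev=-1; u=1/4·(-1)+3/2·(-1)+0·(-1)=-1.75; next y=3/5·0+1/4·(-1.75)=-0.4375
n=1: y=-0.4375, sp=-1, e=sp−y=-0.5625; I=-1.5625, D=e−e_prev=0.4375; u=1/4·(-0.5625)+3/2·(-1.5625)+0·0.4375=-2.484375; next y=3/5·(-0.4375)+1/4·(-2.484375)≈-0.883594
n=2: y≈-0.883594, sp=-1, e=sp−y≈-0.116406; I≈-1.678906, D=e−e_prev≈0.446094; u=1/4·(-0.116406)+3/2·(-1.678906)+0·0.446094≈-2.547461; next y=3/5·(-0.883594)+1/4·(-2.547461)≈-1.167021
n=3: y≈-1.167021, sp=1, e=sp−y≈2.167021; I≈0.488115, D=e−e_prev≈2.283428; u=1/4·2.167021+3/2·0.488115+0·2.283428≈1.273928; next y=3/5·(-1.167021)+1/4·1.273928≈-0.381731
n=4: y≈-0.381731, sp=1, e=sp−y≈1.381731; I≈1.869846, D=e−e_prev≈-0.785291; u=1/4·1.381731+3/2·1.869846+0·(-0.785291)≈3.150202; next y=3/5·(-0.381731)+1/4·3.150202≈0.558512
n=5: y≈0.558512, sp=1, e=sp−y≈0.441488; I≈2.311334, D=e−e_prev≈-0.940243; u=1/4·0.441488+3/2·2.311334+0·(-0.940243)≈3.577373; next y=3/5·0.558512+1/4·3.577373≈1.229450
n=6: y≈1.229450, sp=1, e=sp−y≈-0.229450; I≈2.081884, D=e−e_prev≈-0.670939; u=1/4·(-0.229450)+3/2·2.081884+0·(-0.670939)≈3.065463; next y=3/5·1.229450+1/4·3.065463≈1.504036
n=7: y≈1.504036, sp=1, e=sp−y≈-0.504036; I≈1.577848, D=e−e_prev≈-0.274586; u=1/4·(-0.504036)+3/2·1.577848+0·(-0.274586)≈2.240762; next y=3/5·1.504036+1/4·2.240762≈1.462612
n=8: y≈1.462612, sp=1, e=sp−y≈-0.462612; I≈1.115235, D=e−e_prev≈0.041424; u=1/4·(-0.462612)+3/2·1.115235+0·0.041424≈1.557200; next y=3/5·1.462612+1/4·1.557200≈1.266867
n=9: y≈1.266867, sp=1, e=sp−y≈-0.266867; I≈0.848368, D=e−e_prev≈0.195745; u=1/4·(-0.266867)+3/2·0.848368+0·0.195745≈1.205835; next y=3/5·1.266867+1/4·1.205835≈1.061579
n=10: y≈1.061579, sp=1, e=sp−y≈-0.061579; I≈0.786789, D=e−e_prev≈0.205288; u=1/4·(-0.061579)+3/2·0.786789+0·0.205288≈1.164788; next y=3/5·1.061579+1/4·1.164788≈0.928145

0 -1 -1.750 0.000
1 -1 -2.484 -0.438
2 -1 -2.547 -0.884
3 1 1.274 -1.167
4 1 3.150 -0.382
5 1 3.577 0.559
6 1 3.065 1.229
7 1 2.241 1.504
8 1 1.557 1.463
9 1 1.206 1.267
10 1 1.165 1.062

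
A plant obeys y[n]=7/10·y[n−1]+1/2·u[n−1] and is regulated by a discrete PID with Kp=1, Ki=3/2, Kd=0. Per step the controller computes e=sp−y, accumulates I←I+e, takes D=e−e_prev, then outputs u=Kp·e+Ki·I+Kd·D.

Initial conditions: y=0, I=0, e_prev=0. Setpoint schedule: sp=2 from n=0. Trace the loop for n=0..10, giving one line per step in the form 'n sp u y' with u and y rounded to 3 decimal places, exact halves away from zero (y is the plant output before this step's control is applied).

(exact arithmetic carried between steps; '≈' marks a value shown rounded to 6 d.p. or computed from one; I and e_prev carry over from the previous line; the table rounds u and y to 3 d.p., halves away from zero)
n=0: y=0, sp=2, e=sp−y=2; I=2, D=e−e_prev=2; u=1·2+3/2·2+0·2=5; next y=7/10·0+1/2·5=2.5
n=1: y=2.5, sp=2, e=sp−y=-0.5; I=1.5, D=e−e_prev=-2.5; u=1·(-0.5)+3/2·1.5+0·(-2.5)=1.75; next y=7/10·2.5+1/2·1.75=2.625
n=2: y=2.625, sp=2, e=sp−y=-0.625; I=0.875, D=e−e_prev=-0.125; u=1·(-0.625)+3/2·0.875+0·(-0.125)=0.6875; next y=7/10·2.625+1/2·0.6875=2.18125
n=3: y=2.18125, sp=2, e=sp−y=-0.18125; I=0.69375, D=e−e_prev=0.44375; u=1·(-0.18125)+3/2·0.69375+0·0.44375=0.859375; next y=7/10·2.18125+1/2·0.859375≈1.956563
n=4: y≈1.956563, sp=2, e=sp−y≈0.043438; I≈0.737188, D=e−e_prev≈0.224688; u=1·0.043438+3/2·0.737188+0·0.224688≈1.149219; next y=7/10·1.956563+1/2·1.149219≈1.944203
n=5: y≈1.944203, sp=2, e=sp−y≈0.055797; I≈0.792984, D=e−e_prev≈0.012359; u=1·0.055797+3/2·0.792984+0·0.012359≈1.245273; next y=7/10·1.944203+1/2·1.245273≈1.983579
n=6: y≈1.983579, sp=2, e=sp−y≈0.016421; I≈0.809405, D=e−e_prev≈-0.039376; u=1·0.016421+3/2·0.809405+0·(-0.039376)≈1.230529; next y=7/10·1.983579+1/2·1.230529≈2.003770
n=7: y≈2.003770, sp=2, e=sp−y≈-0.003770; I≈0.805636, D=e−e_prev≈-0.020191; u=1·(-0.003770)+3/2·0.805636+0·(-0.020191)≈1.204683; next y=7/10·2.003770+1/2·1.204683≈2.004981
n=8: y≈2.004981, sp=2, e=sp−y≈-0.004981; I≈0.800655, D=e−e_prev≈-0.001211; u=1·(-0.004981)+3/2·0.800655+0·(-0.001211)≈1.196002; next y=7/10·2.004981+1/2·1.196002≈2.001487
n=9: y≈2.001487, sp=2, e=sp−y≈-0.001487; I≈0.799168, D=e−e_prev≈0.003493; u=1·(-0.001487)+3/2·0.799168+0·0.003493≈1.197264; next y=7/10·2.001487+1/2·1.197264≈1.999673
n=10: y≈1.999673, sp=2, e=sp−y≈0.000327; I≈0.799494, D=e−e_prev≈0.001814; u=1·0.000327+3/2·0.799494+0·0.001814≈1.199568; next y=7/10·1.999673+1/2·1.199568≈1.999555

0 2 5.000 0.000
1 2 1.750 2.500
2 2 0.688 2.625
3 2 0.859 2.181
4 2 1.149 1.957
5 2 1.245 1.944
6 2 1.231 1.984
7 2 1.205 2.004
8 2 1.196 2.005
9 2 1.197 2.001
10 2 1.200 2.000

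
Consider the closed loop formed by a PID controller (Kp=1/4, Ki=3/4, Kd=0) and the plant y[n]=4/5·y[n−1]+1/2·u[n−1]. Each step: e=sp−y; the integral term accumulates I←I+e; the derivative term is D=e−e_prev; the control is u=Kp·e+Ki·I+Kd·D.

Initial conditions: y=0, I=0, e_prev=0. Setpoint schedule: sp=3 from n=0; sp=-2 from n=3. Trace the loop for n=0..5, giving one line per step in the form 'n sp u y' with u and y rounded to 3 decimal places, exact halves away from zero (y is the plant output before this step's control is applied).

(exact arithmetic carried between steps; '≈' marks a value shown rounded to 6 d.p. or computed from one; I and e_prev carry over from the previous line; the table rounds u and y to 3 d.p., halves away from zero)
n=0: y=0, sp=3, e=sp−y=3; I=3, D=e−e_prev=3; u=1/4·3+3/4·3+0·3=3; next y=4/5·0+1/2·3=1.5
n=1: y=1.5, sp=3, e=sp−y=1.5; I=4.5, D=e−e_prev=-1.5; u=1/4·1.5+3/4·4.5+0·(-1.5)=3.75; next y=4/5·1.5+1/2·3.75=3.075
n=2: y=3.075, sp=3, e=sp−y=-0.075; I=4.425, D=e−e_prev=-1.575; u=1/4·(-0.075)+3/4·4.425+0·(-1.575)=3.3; next y=4/5·3.075+1/2·3.3=4.11
n=3: y=4.11, sp=-2, e=sp−y=-6.11; I=-1.685, D=e−e_prev=-6.035; u=1/4·(-6.11)+3/4·(-1.685)+0·(-6.035)=-2.79125; next y=4/5·4.11+1/2·(-2.79125)=1.892375
n=4: y=1.892375, sp=-2, e=sp−y=-3.892375; I=-5.577375, D=e−e_prev=2.217625; u=1/4·(-3.892375)+3/4·(-5.577375)+0·2.217625=-5.156125; next y=4/5·1.892375+1/2·(-5.156125)≈-1.064163
n=5: y≈-1.064163, sp=-2, e=sp−y≈-0.935838; I≈-6.513213, D=e−e_prev≈2.956538; u=1/4·(-0.935838)+3/4·(-6.513213)+0·2.956538≈-5.118869; next y=4/5·(-1.064163)+1/2·(-5.118869)≈-3.410764

0 3 3.000 0.000
1 3 3.750 1.500
2 3 3.300 3.075
3 -2 -2.791 4.110
4 -2 -5.156 1.892
5 -2 -5.119 -1.064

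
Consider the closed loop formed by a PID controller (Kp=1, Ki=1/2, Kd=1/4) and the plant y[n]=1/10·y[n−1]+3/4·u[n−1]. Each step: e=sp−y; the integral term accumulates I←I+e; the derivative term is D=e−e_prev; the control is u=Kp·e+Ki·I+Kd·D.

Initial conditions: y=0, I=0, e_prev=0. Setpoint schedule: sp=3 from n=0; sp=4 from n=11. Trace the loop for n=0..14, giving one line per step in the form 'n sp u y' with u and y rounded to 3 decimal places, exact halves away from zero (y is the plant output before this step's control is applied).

(exact arithmetic carried between steps; '≈' marks a value shown rounded to 6 d.p. or computed from one; I and e_prev carry over from the previous line; the table rounds u and y to 3 d.p., halves away from zero)
n=0: y=0, sp=3, e=sp−y=3; I=3, D=e−e_prev=3; u=1·3+1/2·3+1/4·3=5.25; next y=1/10·0+3/4·5.25=3.9375
n=1: y=3.9375, sp=3, e=sp−y=-0.9375; I=2.0625, D=e−e_prev=-3.9375; u=1·(-0.9375)+1/2·2.0625+1/4·(-3.9375)=-0.890625; next y=1/10·3.9375+3/4·(-0.890625)≈-0.274219
n=2: y≈-0.274219, sp=3, e=sp−y≈3.274219; I≈5.336719, D=e−e_prev≈4.211719; u=1·3.274219+1/2·5.336719+1/4·4.211719≈6.995508; next y=1/10·(-0.274219)+3/4·6.995508≈5.219209
n=3: y≈5.219209, sp=3, e=sp−y≈-2.219209; I≈3.117510, D=e−e_prev≈-5.493428; u=1·(-2.219209)+1/2·3.117510+1/4·(-5.493428)≈-2.033811; next y=1/10·5.219209+3/4·(-2.033811)≈-1.003437
n=4: y≈-1.003437, sp=3, e=sp−y≈4.003437; I≈7.120947, D=e−e_prev≈6.222646; u=1·4.003437+1/2·7.120947+1/4·6.222646≈9.119573; next y=1/10·(-1.003437)+3/4·9.119573≈6.739336
n=5: y≈6.739336, sp=3, e=sp−y≈-3.739336; I≈3.381611, D=e−e_prev≈-7.742773; u=1·(-3.739336)+1/2·3.381611+1/4·(-7.742773)≈-3.984223; next y=1/10·6.739336+3/4·(-3.984223)≈-2.314234
n=6: y≈-2.314234, sp=3, e=sp−y≈5.314234; I≈8.695845, D=e−e_prev≈9.053569; u=1·5.314234+1/2·8.695845+1/4·9.053569≈11.925549; next y=1/10·(-2.314234)+3/4·11.925549≈8.712738
n=7: y≈8.712738, sp=3, e=sp−y≈-5.712738; I≈2.983107, D=e−e_prev≈-11.026972; u=1·(-5.712738)+1/2·2.983107+1/4·(-11.026972)≈-6.977928; next y=1/10·8.712738+3/4·(-6.977928)≈-4.362172
n=8: y≈-4.362172, sp=3, e=sp−y≈7.362172; I≈10.345279, D=e−e_prev≈13.074910; u=1·7.362172+1/2·10.345279+1/4·13.074910≈15.803539; next y=1/10·(-4.362172)+3/4·15.803539≈11.416437
n=9: y≈11.416437, sp=3, e=sp−y≈-8.416437; I≈1.928842, D=e−e_prev≈-15.778609; u=1·(-8.416437)+1/2·1.928842+1/4·(-15.778609)≈-11.396668; next y=1/10·11.416437+3/4·(-11.396668)≈-7.405858
n=10: y≈-7.405858, sp=3, e=sp−y≈10.405858; I≈12.334700, D=e−e_prev≈18.822295; u=1·10.405858+1/2·12.334700+1/4·18.822295≈21.278781; next y=1/10·(-7.405858)+3/4·21.278781≈15.218500
n=11: y≈15.218500, sp=4, e=sp−y≈-11.218500; I≈1.116200, D=e−e_prev≈-21.624358; u=1·(-11.218500)+1/2·1.116200+1/4·(-21.624358)≈-16.066490; next y=1/10·15.218500+3/4·(-16.066490)≈-10.528017
n=12: y≈-10.528017, sp=4, e=sp−y≈14.528017; I≈15.644217, D=e−e_prev≈25.746517; u=1·14.528017+1/2·15.644217+1/4·25.746517≈28.786755; next y=1/10·(-10.528017)+3/4·28.786755≈20.537264
n=13: y≈20.537264, sp=4, e=sp−y≈-16.537264; I≈-0.893048, D=e−e_prev≈-31.065282; u=1·(-16.537264)+1/2·(-0.893048)+1/4·(-31.065282)≈-24.750109; next y=1/10·20.537264+3/4·(-24.750109)≈-16.508855
n=14: y≈-16.508855, sp=4, e=sp−y≈20.508855; I≈19.615807, D=e−e_prev≈37.046120; u=1·20.508855+1/2·19.615807+1/4·37.046120≈39.578289; next y=1/10·(-16.508855)+3/4·39.578289≈28.032831

0 3 5.250 0.000
1 3 -0.891 3.938
2 3 6.996 -0.274
3 3 -2.034 5.219
4 3 9.120 -1.003
5 3 -3.984 6.739
6 3 11.926 -2.314
7 3 -6.978 8.713
8 3 15.804 -4.362
9 3 -11.397 11.416
10 3 21.279 -7.406
11 4 -16.066 15.219
12 4 28.787 -10.528
13 4 -24.750 20.537
14 4 39.578 -16.509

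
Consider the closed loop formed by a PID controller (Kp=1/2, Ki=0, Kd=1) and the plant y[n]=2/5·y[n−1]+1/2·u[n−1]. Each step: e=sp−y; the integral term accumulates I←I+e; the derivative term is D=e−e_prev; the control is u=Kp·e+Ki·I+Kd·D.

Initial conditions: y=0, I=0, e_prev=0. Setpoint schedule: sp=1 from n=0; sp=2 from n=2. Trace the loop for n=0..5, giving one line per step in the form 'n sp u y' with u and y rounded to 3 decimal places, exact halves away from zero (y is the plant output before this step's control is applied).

0 1 1.500 0.000
1 1 -0.625 0.750
2 2 2.769 -0.013
3 2 -1.082 1.379
4 2 2.363 0.011
5 2 -0.768 1.186

(exact arithmetic carried between steps; '≈' marks a value shown rounded to 6 d.p. or computed from one; I and e_prev carry over from the previous line; the table rounds u and y to 3 d.p., halves away from zero)
n=0: y=0, sp=1, e=sp−y=1; I=1, D=e−e_prev=1; u=1/2·1+0·1+1·1=1.5; next y=2/5·0+1/2·1.5=0.75
n=1: y=0.75, sp=1, e=sp−y=0.25; I=1.25, D=e−e_prev=-0.75; u=1/2·0.25+0·1.25+1·(-0.75)=-0.625; next y=2/5·0.75+1/2·(-0.625)=-0.0125
n=2: y=-0.0125, sp=2, e=sp−y=2.0125; I=3.2625, D=e−e_prev=1.7625; u=1/2·2.0125+0·3.2625+1·1.7625=2.76875; next y=2/5·(-0.0125)+1/2·2.76875=1.379375
n=3: y=1.379375, sp=2, e=sp−y=0.620625; I=3.883125, D=e−e_prev=-1.391875; u=1/2·0.620625+0·3.883125+1·(-1.391875)≈-1.081563; next y=2/5·1.379375+1/2·(-1.081563)≈0.010969
n=4: y≈0.010969, sp=2, e=sp−y≈1.989031; I≈5.872156, D=e−e_prev≈1.368406; u=1/2·1.989031+0·5.872156+1·1.368406≈2.362922; next y=2/5·0.010969+1/2·2.362922≈1.185848
n=5: y≈1.185848, sp=2, e=sp−y≈0.814152; I≈6.686308, D=e−e_prev≈-1.174880; u=1/2·0.814152+0·6.686308+1·(-1.174880)≈-0.767804; next y=2/5·1.185848+1/2·(-0.767804)≈0.090437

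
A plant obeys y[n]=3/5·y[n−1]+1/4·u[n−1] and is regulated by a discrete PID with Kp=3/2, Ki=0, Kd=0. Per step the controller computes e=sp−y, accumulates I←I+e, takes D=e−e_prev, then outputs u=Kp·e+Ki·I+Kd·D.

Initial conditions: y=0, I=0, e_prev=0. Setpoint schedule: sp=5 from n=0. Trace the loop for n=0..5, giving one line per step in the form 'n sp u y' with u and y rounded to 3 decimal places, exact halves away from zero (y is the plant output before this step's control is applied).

0 5 7.500 0.000
1 5 4.688 1.875
2 5 4.055 2.297
3 5 3.912 2.392
4 5 3.880 2.413
5 5 3.873 2.418

(exact arithmetic carried between steps; '≈' marks a value shown rounded to 6 d.p. or computed from one; I and e_prev carry over from the previous line; the table rounds u and y to 3 d.p., halves away from zero)
n=0: y=0, sp=5, e=sp−y=5; I=5, D=e−e_prev=5; u=3/2·5+0·5+0·5=7.5; next y=3/5·0+1/4·7.5=1.875
n=1: y=1.875, sp=5, e=sp−y=3.125; I=8.125, D=e−e_prev=-1.875; u=3/2·3.125+0·8.125+0·(-1.875)=4.6875; next y=3/5·1.875+1/4·4.6875=2.296875
n=2: y=2.296875, sp=5, e=sp−y=2.703125; I=10.828125, D=e−e_prev=-0.421875; u=3/2·2.703125+0·10.828125+0·(-0.421875)≈4.054688; next y=3/5·2.296875+1/4·4.054688≈2.391797
n=3: y≈2.391797, sp=5, e=sp−y≈2.608203; I≈13.436328, D=e−e_prev≈-0.094922; u=3/2·2.608203+0·13.436328+0·(-0.094922)≈3.912305; next y=3/5·2.391797+1/4·3.912305≈2.413154
n=4: y≈2.413154, sp=5, e=sp−y≈2.586846; I≈16.023174, D=e−e_prev≈-0.021357; u=3/2·2.586846+0·16.023174+0·(-0.021357)≈3.880269; next y=3/5·2.413154+1/4·3.880269≈2.417960
n=5: y≈2.417960, sp=5, e=sp−y≈2.582040; I≈18.605214, D=e−e_prev≈-0.004805; u=3/2·2.582040+0·18.605214+0·(-0.004805)≈3.873060; next y=3/5·2.417960+1/4·3.873060≈2.419041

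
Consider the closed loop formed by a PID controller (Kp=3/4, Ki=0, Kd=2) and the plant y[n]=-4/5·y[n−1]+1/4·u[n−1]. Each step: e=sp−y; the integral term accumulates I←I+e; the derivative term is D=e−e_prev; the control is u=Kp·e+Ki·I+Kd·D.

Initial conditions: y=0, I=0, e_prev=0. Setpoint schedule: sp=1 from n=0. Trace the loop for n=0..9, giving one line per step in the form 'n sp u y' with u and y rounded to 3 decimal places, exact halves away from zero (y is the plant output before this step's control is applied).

(exact arithmetic carried between steps; '≈' marks a value shown rounded to 6 d.p. or computed from one; I and e_prev carry over from the previous line; the table rounds u and y to 3 d.p., halves away from zero)
n=0: y=0, sp=1, e=sp−y=1; I=1, D=e−e_prev=1; u=3/4·1+0·1+2·1=2.75; next y=-4/5·0+1/4·2.75=0.6875
n=1: y=0.6875, sp=1, e=sp−y=0.3125; I=1.3125, D=e−e_prev=-0.6875; u=3/4·0.3125+0·1.3125+2·(-0.6875)=-1.140625; next y=-4/5·0.6875+1/4·(-1.140625)≈-0.835156
n=2: y≈-0.835156, sp=1, e=sp−y≈1.835156; I≈3.147656, D=e−e_prev≈1.522656; u=3/4·1.835156+0·3.147656+2·1.522656≈4.421680; next y=-4/5·(-0.835156)+1/4·4.421680≈1.773545
n=3: y≈1.773545, sp=1, e=sp−y≈-0.773545; I≈2.374111, D=e−e_prev≈-2.608701; u=3/4·(-0.773545)+0·2.374111+2·(-2.608701)≈-5.797561; next y=-4/5·1.773545+1/4·(-5.797561)≈-2.868226
n=4: y≈-2.868226, sp=1, e=sp−y≈3.868226; I≈6.242338, D=e−e_prev≈4.641771; u=3/4·3.868226+0·6.242338+2·4.641771≈12.184712; next y=-4/5·(-2.868226)+1/4·12.184712≈5.340759
n=5: y≈5.340759, sp=1, e=sp−y≈-4.340759; I≈1.901579, D=e−e_prev≈-8.208985; u=3/4·(-4.340759)+0·1.901579+2·(-8.208985)≈-19.673539; next y=-4/5·5.340759+1/4·(-19.673539)≈-9.190992
n=6: y≈-9.190992, sp=1, e=sp−y≈10.190992; I≈12.092571, D=e−e_prev≈14.531751; u=3/4·10.190992+0·12.092571+2·14.531751≈36.706746; next y=-4/5·(-9.190992)+1/4·36.706746≈16.529480
n=7: y≈16.529480, sp=1, e=sp−y≈-15.529480; I≈-3.436909, D=e−e_prev≈-25.720472; u=3/4·(-15.529480)+0·(-3.436909)+2·(-25.720472)≈-63.088054; next y=-4/5·16.529480+1/4·(-63.088054)≈-28.995598
n=8: y≈-28.995598, sp=1, e=sp−y≈29.995598; I≈26.558688, D=e−e_prev≈45.525078; u=3/4·29.995598+0·26.558688+2·45.525078≈113.546854; next y=-4/5·(-28.995598)+1/4·113.546854≈51.583191
n=9: y≈51.583191, sp=1, e=sp−y≈-50.583191; I≈-24.024503, D=e−e_prev≈-80.578789; u=3/4·(-50.583191)+0·(-24.024503)+2·(-80.578789)≈-199.094972; next y=-4/5·51.583191+1/4·(-199.094972)≈-91.040296

0 1 2.750 0.000
1 1 -1.141 0.688
2 1 4.422 -0.835
3 1 -5.798 1.774
4 1 12.185 -2.868
5 1 -19.674 5.341
6 1 36.707 -9.191
7 1 -63.088 16.529
8 1 113.547 -28.996
9 1 -199.095 51.583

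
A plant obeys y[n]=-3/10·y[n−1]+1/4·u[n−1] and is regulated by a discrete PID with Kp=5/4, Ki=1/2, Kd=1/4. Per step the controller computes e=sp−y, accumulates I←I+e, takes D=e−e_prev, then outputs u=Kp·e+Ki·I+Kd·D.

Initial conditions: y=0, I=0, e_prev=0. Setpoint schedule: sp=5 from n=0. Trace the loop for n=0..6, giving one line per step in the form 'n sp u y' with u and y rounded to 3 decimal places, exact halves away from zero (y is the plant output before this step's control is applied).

0 5 10.000 0.000
1 5 6.250 2.500
2 5 11.500 0.813
3 5 9.534 2.631
4 5 13.248 1.594
5 5 12.212 2.834
6 5 14.867 2.203

(exact arithmetic carried between steps; '≈' marks a value shown rounded to 6 d.p. or computed from one; I and e_prev carry over from the previous line; the table rounds u and y to 3 d.p., halves away from zero)
n=0: y=0, sp=5, e=sp−y=5; I=5, D=e−e_prev=5; u=5/4·5+1/2·5+1/4·5=10; next y=-3/10·0+1/4·10=2.5
n=1: y=2.5, sp=5, e=sp−y=2.5; I=7.5, D=e−e_prev=-2.5; u=5/4·2.5+1/2·7.5+1/4·(-2.5)=6.25; next y=-3/10·2.5+1/4·6.25=0.8125
n=2: y=0.8125, sp=5, e=sp−y=4.1875; I=11.6875, D=e−e_prev=1.6875; u=5/4·4.1875+1/2·11.6875+1/4·1.6875=11.5; next y=-3/10·0.8125+1/4·11.5=2.63125
n=3: y=2.63125, sp=5, e=sp−y=2.36875; I=14.05625, D=e−e_prev=-1.81875; u=5/4·2.36875+1/2·14.05625+1/4·(-1.81875)=9.534375; next y=-3/10·2.63125+1/4·9.534375≈1.594219
n=4: y≈1.594219, sp=5, e=sp−y≈3.405781; I≈17.462031, D=e−e_prev≈1.037031; u=5/4·3.405781+1/2·17.462031+1/4·1.037031≈13.2475; next y=-3/10·1.594219+1/4·13.2475≈2.833609
n=5: y≈2.833609, sp=5, e=sp−y≈2.166391; I≈19.628422, D=e−e_prev≈-1.239391; u=5/4·2.166391+1/2·19.628422+1/4·(-1.239391)≈12.212352; next y=-3/10·2.833609+1/4·12.212352≈2.203005
n=6: y≈2.203005, sp=5, e=sp−y≈2.796995; I≈22.425417, D=e−e_prev≈0.630604; u=5/4·2.796995+1/2·22.425417+1/4·0.630604≈14.866603; next y=-3/10·2.203005+1/4·14.866603≈3.055749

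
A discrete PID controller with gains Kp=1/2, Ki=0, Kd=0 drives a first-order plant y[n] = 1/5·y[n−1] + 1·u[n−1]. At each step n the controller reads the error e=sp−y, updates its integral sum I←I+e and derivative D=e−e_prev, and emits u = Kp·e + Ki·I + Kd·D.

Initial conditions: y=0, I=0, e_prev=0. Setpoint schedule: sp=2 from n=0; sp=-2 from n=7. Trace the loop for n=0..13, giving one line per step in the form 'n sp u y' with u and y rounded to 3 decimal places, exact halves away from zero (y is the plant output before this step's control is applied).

(exact arithmetic carried between steps; '≈' marks a value shown rounded to 6 d.p. or computed from one; I and e_prev carry over from the previous line; the table rounds u and y to 3 d.p., halves away from zero)
n=0: y=0, sp=2, e=sp−y=2; I=2, D=e−e_prev=2; u=1/2·2+0·2+0·2=1; next y=1/5·0+1·1=1
n=1: y=1, sp=2, e=sp−y=1; I=3, D=e−e_prev=-1; u=1/2·1+0·3+0·(-1)=0.5; next y=1/5·1+1·0.5=0.7
n=2: y=0.7, sp=2, e=sp−y=1.3; I=4.3, D=e−e_prev=0.3; u=1/2·1.3+0·4.3+0·0.3=0.65; next y=1/5·0.7+1·0.65=0.79
n=3: y=0.79, sp=2, e=sp−y=1.21; I=5.51, D=e−e_prev=-0.09; u=1/2·1.21+0·5.51+0·(-0.09)=0.605; next y=1/5·0.79+1·0.605=0.763
n=4: y=0.763, sp=2, e=sp−y=1.237; I=6.747, D=e−e_prev=0.027; u=1/2·1.237+0·6.747+0·0.027=0.6185; next y=1/5·0.763+1·0.6185=0.7711
n=5: y=0.7711, sp=2, e=sp−y=1.2289; I=7.9759, D=e−e_prev=-0.0081; u=1/2·1.2289+0·7.9759+0·(-0.0081)=0.61445; next y=1/5·0.7711+1·0.61445=0.76867
n=6: y=0.76867, sp=2, e=sp−y=1.23133; I=9.20723, D=e−e_prev=0.00243; u=1/2·1.23133+0·9.20723+0·0.00243=0.615665; next y=1/5·0.76867+1·0.615665=0.769399
n=7: y=0.769399, sp=-2, e=sp−y=-2.769399; I=6.437831, D=e−e_prev=-4.000729; u=1/2·(-2.769399)+0·6.437831+0·(-4.000729)≈-1.384700; next y=1/5·0.769399+1·(-1.384700)≈-1.230820
n=8: y≈-1.230820, sp=-2, e=sp−y≈-0.769180; I≈5.668651, D=e−e_prev≈2.000219; u=1/2·(-0.769180)+0·5.668651+0·2.000219≈-0.384590; next y=1/5·(-1.230820)+1·(-0.384590)≈-0.630754
n=9: y≈-0.630754, sp=-2, e=sp−y≈-1.369246; I≈4.299405, D=e−e_prev≈-0.600066; u=1/2·(-1.369246)+0·4.299405+0·(-0.600066)≈-0.684623; next y=1/5·(-0.630754)+1·(-0.684623)≈-0.810774
n=10: y≈-0.810774, sp=-2, e=sp−y≈-1.189226; I≈3.110179, D=e−e_prev≈0.180020; u=1/2·(-1.189226)+0·3.110179+0·0.180020≈-0.594613; next y=1/5·(-0.810774)+1·(-0.594613)≈-0.756768
n=11: y≈-0.756768, sp=-2, e=sp−y≈-1.243232; I≈1.866946, D=e−e_prev≈-0.054006; u=1/2·(-1.243232)+0·1.866946+0·(-0.054006)≈-0.621616; next y=1/5·(-0.756768)+1·(-0.621616)≈-0.772970
n=12: y≈-0.772970, sp=-2, e=sp−y≈-1.227030; I≈0.639916, D=e−e_prev≈0.016202; u=1/2·(-1.227030)+0·0.639916+0·0.016202≈-0.613515; next y=1/5·(-0.772970)+1·(-0.613515)≈-0.768109
n=13: y≈-0.768109, sp=-2, e=sp−y≈-1.231891; I≈-0.591975, D=e−e_prev≈-0.004861; u=1/2·(-1.231891)+0·(-0.591975)+0·(-0.004861)≈-0.615945; next y=1/5·(-0.768109)+1·(-0.615945)≈-0.769567

0 2 1.000 0.000
1 2 0.500 1.000
2 2 0.650 0.700
3 2 0.605 0.790
4 2 0.619 0.763
5 2 0.614 0.771
6 2 0.616 0.769
7 -2 -1.385 0.769
8 -2 -0.385 -1.231
9 -2 -0.685 -0.631
10 -2 -0.595 -0.811
11 -2 -0.622 -0.757
12 -2 -0.614 -0.773
13 -2 -0.616 -0.768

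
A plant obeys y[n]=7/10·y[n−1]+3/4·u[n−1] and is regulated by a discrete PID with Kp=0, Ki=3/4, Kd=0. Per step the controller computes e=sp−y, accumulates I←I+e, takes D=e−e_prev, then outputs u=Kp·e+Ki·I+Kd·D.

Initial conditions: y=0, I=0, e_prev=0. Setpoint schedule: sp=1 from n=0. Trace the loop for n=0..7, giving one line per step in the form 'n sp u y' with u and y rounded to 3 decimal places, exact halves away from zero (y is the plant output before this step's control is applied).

0 1 0.750 0.000
1 1 1.078 0.563
2 1 0.926 1.202
3 1 0.524 1.536
4 1 0.173 1.469
5 1 0.055 1.157
6 1 0.166 0.851
7 1 0.376 0.720

(exact arithmetic carried between steps; '≈' marks a value shown rounded to 6 d.p. or computed from one; I and e_prev carry over from the previous line; the table rounds u and y to 3 d.p., halves away from zero)
n=0: y=0, sp=1, e=sp−y=1; I=1, D=e−e_prev=1; u=0·1+3/4·1+0·1=0.75; next y=7/10·0+3/4·0.75=0.5625
n=1: y=0.5625, sp=1, e=sp−y=0.4375; I=1.4375, D=e−e_prev=-0.5625; u=0·0.4375+3/4·1.4375+0·(-0.5625)=1.078125; next y=7/10·0.5625+3/4·1.078125≈1.202344
n=2: y≈1.202344, sp=1, e=sp−y≈-0.202344; I≈1.235156, D=e−e_prev≈-0.639844; u=0·(-0.202344)+3/4·1.235156+0·(-0.639844)≈0.926367; next y=7/10·1.202344+3/4·0.926367≈1.536416
n=3: y≈1.536416, sp=1, e=sp−y≈-0.536416; I≈0.698740, D=e−e_prev≈-0.334072; u=0·(-0.536416)+3/4·0.698740+0·(-0.334072)≈0.524055; next y=7/10·1.536416+3/4·0.524055≈1.468533
n=4: y≈1.468533, sp=1, e=sp−y≈-0.468533; I≈0.230208, D=e−e_prev≈0.067883; u=0·(-0.468533)+3/4·0.230208+0·0.067883≈0.172656; next y=7/10·1.468533+3/4·0.172656≈1.157465
n=5: y≈1.157465, sp=1, e=sp−y≈-0.157465; I≈0.072743, D=e−e_prev≈0.311068; u=0·(-0.157465)+3/4·0.072743+0·0.311068≈0.054557; next y=7/10·1.157465+3/4·0.054557≈0.851143
n=6: y≈0.851143, sp=1, e=sp−y≈0.148857; I≈0.221600, D=e−e_prev≈0.306321; u=0·0.148857+3/4·0.221600+0·0.306321≈0.166200; next y=7/10·0.851143+3/4·0.166200≈0.720450
n=7: y≈0.720450, sp=1, e=sp−y≈0.279550; I≈0.501150, D=e−e_prev≈0.130693; u=0·0.279550+3/4·0.501150+0·0.130693≈0.375862; next y=7/10·0.720450+3/4·0.375862≈0.786212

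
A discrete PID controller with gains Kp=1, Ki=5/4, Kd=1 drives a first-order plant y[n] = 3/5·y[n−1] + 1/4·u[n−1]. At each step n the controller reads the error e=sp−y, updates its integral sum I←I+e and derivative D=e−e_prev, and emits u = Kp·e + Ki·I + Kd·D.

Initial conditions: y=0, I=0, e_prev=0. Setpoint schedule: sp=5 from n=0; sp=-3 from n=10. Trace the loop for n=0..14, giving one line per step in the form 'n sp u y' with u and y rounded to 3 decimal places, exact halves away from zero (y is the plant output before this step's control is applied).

(exact arithmetic carried between steps; '≈' marks a value shown rounded to 6 d.p. or computed from one; I and e_prev carry over from the previous line; the table rounds u and y to 3 d.p., halves away from zero)
n=0: y=0, sp=5, e=sp−y=5; I=5, D=e−e_prev=5; u=1·5+5/4·5+1·5=16.25; next y=3/5·0+1/4·16.25=4.0625
n=1: y=4.0625, sp=5, e=sp−y=0.9375; I=5.9375, D=e−e_prev=-4.0625; u=1·0.9375+5/4·5.9375+1·(-4.0625)=4.296875; next y=3/5·4.0625+1/4·4.296875≈3.511719
n=2: y≈3.511719, sp=5, e=sp−y≈1.488281; I≈7.425781, D=e−e_prev≈0.550781; u=1·1.488281+5/4·7.425781+1·0.550781≈11.321289; next y=3/5·3.511719+1/4·11.321289≈4.937354
n=3: y≈4.937354, sp=5, e=sp−y≈0.062646; I≈7.488428, D=e−e_prev≈-1.425635; u=1·0.062646+5/4·7.488428+1·(-1.425635)≈7.997546; next y=3/5·4.937354+1/4·7.997546≈4.961799
n=4: y≈4.961799, sp=5, e=sp−y≈0.038201; I≈7.526629, D=e−e_prev≈-0.024445; u=1·0.038201+5/4·7.526629+1·(-0.024445)≈9.422042; next y=3/5·4.961799+1/4·9.422042≈5.332590
n=5: y≈5.332590, sp=5, e=sp−y≈-0.332590; I≈7.194039, D=e−e_prev≈-0.370791; u=1·(-0.332590)+5/4·7.194039+1·(-0.370791)≈8.289168; next y=3/5·5.332590+1/4·8.289168≈5.271846
n=6: y≈5.271846, sp=5, e=sp−y≈-0.271846; I≈6.922193, D=e−e_prev≈0.060744; u=1·(-0.271846)+5/4·6.922193+1·0.060744≈8.441640; next y=3/5·5.271846+1/4·8.441640≈5.273517
n=7: y≈5.273517, sp=5, e=sp−y≈-0.273517; I≈6.648676, D=e−e_prev≈-0.001672; u=1·(-0.273517)+5/4·6.648676+1·(-0.001672)≈8.035656; next y=3/5·5.273517+1/4·8.035656≈5.173024
n=8: y≈5.173024, sp=5, e=sp−y≈-0.173024; I≈6.475651, D=e−e_prev≈0.100493; u=1·(-0.173024)+5/4·6.475651+1·0.100493≈8.022033; next y=3/5·5.173024+1/4·8.022033≈5.109323
n=9: y≈5.109323, sp=5, e=sp−y≈-0.109323; I≈6.366329, D=e−e_prev≈0.063702; u=1·(-0.109323)+5/4·6.366329+1·0.063702≈7.912289; next y=3/5·5.109323+1/4·7.912289≈5.043666
n=10: y≈5.043666, sp=-3, e=sp−y≈-8.043666; I≈-1.677338, D=e−e_prev≈-7.934343; u=1·(-8.043666)+5/4·(-1.677338)+1·(-7.934343)≈-18.074681; next y=3/5·5.043666+1/4·(-18.074681)≈-1.492471
n=11: y≈-1.492471, sp=-3, e=sp−y≈-1.507529; I≈-3.184867, D=e−e_prev≈6.536137; u=1·(-1.507529)+5/4·(-3.184867)+1·6.536137≈1.047524; next y=3/5·(-1.492471)+1/4·1.047524≈-0.633601
n=12: y≈-0.633601, sp=-3, e=sp−y≈-2.366399; I≈-5.551265, D=e−e_prev≈-0.858869; u=1·(-2.366399)+5/4·(-5.551265)+1·(-0.858869)≈-10.164350; next y=3/5·(-0.633601)+1/4·(-10.164350)≈-2.921248
n=13: y≈-2.921248, sp=-3, e=sp−y≈-0.078752; I≈-5.630017, D=e−e_prev≈2.287647; u=1·(-0.078752)+5/4·(-5.630017)+1·2.287647≈-4.828626; next y=3/5·(-2.921248)+1/4·(-4.828626)≈-2.959906
n=14: y≈-2.959906, sp=-3, e=sp−y≈-0.040094; I≈-5.670112, D=e−e_prev≈0.038657; u=1·(-0.040094)+5/4·(-5.670112)+1·0.038657≈-7.089077; next y=3/5·(-2.959906)+1/4·(-7.089077)≈-3.548212

0 5 16.250 0.000
1 5 4.297 4.063
2 5 11.321 3.512
3 5 7.998 4.937
4 5 9.422 4.962
5 5 8.289 5.333
6 5 8.442 5.272
7 5 8.036 5.274
8 5 8.022 5.173
9 5 7.912 5.109
10 -3 -18.075 5.044
11 -3 1.048 -1.492
12 -3 -10.164 -0.634
13 -3 -4.829 -2.921
14 -3 -7.089 -2.960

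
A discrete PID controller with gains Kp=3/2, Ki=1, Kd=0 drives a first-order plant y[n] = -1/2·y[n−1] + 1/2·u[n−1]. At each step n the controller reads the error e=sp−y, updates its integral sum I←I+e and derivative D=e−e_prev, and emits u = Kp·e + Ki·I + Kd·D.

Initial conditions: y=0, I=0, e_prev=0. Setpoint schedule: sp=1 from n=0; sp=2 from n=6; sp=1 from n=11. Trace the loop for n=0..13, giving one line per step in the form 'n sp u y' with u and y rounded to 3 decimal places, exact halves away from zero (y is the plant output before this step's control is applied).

(exact arithmetic carried between steps; '≈' marks a value shown rounded to 6 d.p. or computed from one; I and e_prev carry over from the previous line; the table rounds u and y to 3 d.p., halves away from zero)
n=0: y=0, sp=1, e=sp−y=1; I=1, D=e−e_prev=1; u=3/2·1+1·1+0·1=2.5; next y=-1/2·0+1/2·2.5=1.25
n=1: y=1.25, sp=1, e=sp−y=-0.25; I=0.75, D=e−e_prev=-1.25; u=3/2·(-0.25)+1·0.75+0·(-1.25)=0.375; next y=-1/2·1.25+1/2·0.375=-0.4375
n=2: y=-0.4375, sp=1, e=sp−y=1.4375; I=2.1875, D=e−e_prev=1.6875; u=3/2·1.4375+1·2.1875+0·1.6875=4.34375; next y=-1/2·(-0.4375)+1/2·4.34375=2.390625
n=3: y=2.390625, sp=1, e=sp−y=-1.390625; I=0.796875, D=e−e_prev=-2.828125; u=3/2·(-1.390625)+1·0.796875+0·(-2.828125)≈-1.289063; next y=-1/2·2.390625+1/2·(-1.289063)≈-1.839844
n=4: y≈-1.839844, sp=1, e=sp−y≈2.839844; I≈3.636719, D=e−e_prev≈4.230469; u=3/2·2.839844+1·3.636719+0·4.230469≈7.896484; next y=-1/2·(-1.839844)+1/2·7.896484≈4.868164
n=5: y≈4.868164, sp=1, e=sp−y≈-3.868164; I≈-0.231445, D=e−e_prev≈-6.708008; u=3/2·(-3.868164)+1·(-0.231445)+0·(-6.708008)≈-6.033691; next y=-1/2·4.868164+1/2·(-6.033691)≈-5.450928
n=6: y≈-5.450928, sp=2, e=sp−y≈7.450928; I≈7.219482, D=e−e_prev≈11.319092; u=3/2·7.450928+1·7.219482+0·11.319092≈18.395874; next y=-1/2·(-5.450928)+1/2·18.395874≈11.923401
n=7: y≈11.923401, sp=2, e=sp−y≈-9.923401; I≈-2.703918, D=e−e_prev≈-17.374329; u=3/2·(-9.923401)+1·(-2.703918)+0·(-17.374329)≈-17.589020; next y=-1/2·11.923401+1/2·(-17.589020)≈-14.756210
n=8: y≈-14.756210, sp=2, e=sp−y≈16.756210; I≈14.052292, D=e−e_prev≈26.679611; u=3/2·16.756210+1·14.052292+0·26.679611≈39.186607; next y=-1/2·(-14.756210)+1/2·39.186607≈26.971409
n=9: y≈26.971409, sp=2, e=sp−y≈-24.971409; I≈-10.919117, D=e−e_prev≈-41.727619; u=3/2·(-24.971409)+1·(-10.919117)+0·(-41.727619)≈-48.376230; next y=-1/2·26.971409+1/2·(-48.376230)≈-37.673820
n=10: y≈-37.673820, sp=2, e=sp−y≈39.673820; I≈28.754703, D=e−e_prev≈64.645228; u=3/2·39.673820+1·28.754703+0·64.645228≈88.265432; next y=-1/2·(-37.673820)+1/2·88.265432≈62.969626
n=11: y≈62.969626, sp=1, e=sp−y≈-61.969626; I≈-33.214923, D=e−e_prev≈-101.643445; u=3/2·(-61.969626)+1·(-33.214923)+0·(-101.643445)≈-126.169362; next y=-1/2·62.969626+1/2·(-126.169362)≈-94.569494
n=12: y≈-94.569494, sp=1, e=sp−y≈95.569494; I≈62.354571, D=e−e_prev≈157.539119; u=3/2·95.569494+1·62.354571+0·157.539119≈205.708811; next y=-1/2·(-94.569494)+1/2·205.708811≈150.139152
n=13: y≈150.139152, sp=1, e=sp−y≈-149.139152; I≈-86.784582, D=e−e_prev≈-244.708646; u=3/2·(-149.139152)+1·(-86.784582)+0·(-244.708646)≈-310.493310; next y=-1/2·150.139152+1/2·(-310.493310)≈-230.316231

0 1 2.500 0.000
1 1 0.375 1.250
2 1 4.344 -0.438
3 1 -1.289 2.391
4 1 7.896 -1.840
5 1 -6.034 4.868
6 2 18.396 -5.451
7 2 -17.589 11.923
8 2 39.187 -14.756
9 2 -48.376 26.971
10 2 88.265 -37.674
11 1 -126.169 62.970
12 1 205.709 -94.569
13 1 -310.493 150.139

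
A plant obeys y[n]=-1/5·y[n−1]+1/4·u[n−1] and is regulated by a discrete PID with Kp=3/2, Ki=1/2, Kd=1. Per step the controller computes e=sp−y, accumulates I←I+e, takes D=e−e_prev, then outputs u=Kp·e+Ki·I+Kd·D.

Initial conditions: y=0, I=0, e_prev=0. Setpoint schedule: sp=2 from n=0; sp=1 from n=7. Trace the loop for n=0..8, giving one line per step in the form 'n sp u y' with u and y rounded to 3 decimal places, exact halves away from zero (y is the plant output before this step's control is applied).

0 2 6.000 0.000
1 2 0.500 1.500
2 2 7.275 -0.175
3 2 0.601 1.854
4 2 8.926 -0.220
5 2 0.474 2.276
6 2 10.668 -0.337
7 1 -2.989 2.734
8 1 12.301 -1.294

(exact arithmetic carried between steps; '≈' marks a value shown rounded to 6 d.p. or computed from one; I and e_prev carry over from the previous line; the table rounds u and y to 3 d.p., halves away from zero)
n=0: y=0, sp=2, e=sp−y=2; I=2, D=e−e_prev=2; u=3/2·2+1/2·2+1·2=6; next y=-1/5·0+1/4·6=1.5
n=1: y=1.5, sp=2, e=sp−y=0.5; I=2.5, D=e−e_prev=-1.5; u=3/2·0.5+1/2·2.5+1·(-1.5)=0.5; next y=-1/5·1.5+1/4·0.5=-0.175
n=2: y=-0.175, sp=2, e=sp−y=2.175; I=4.675, D=e−e_prev=1.675; u=3/2·2.175+1/2·4.675+1·1.675=7.275; next y=-1/5·(-0.175)+1/4·7.275=1.85375
n=3: y=1.85375, sp=2, e=sp−y=0.14625; I=4.82125, D=e−e_prev=-2.02875; u=3/2·0.14625+1/2·4.82125+1·(-2.02875)=0.60125; next y=-1/5·1.85375+1/4·0.60125≈-0.220438
n=4: y≈-0.220438, sp=2, e=sp−y≈2.220438; I≈7.041688, D=e−e_prev≈2.074188; u=3/2·2.220438+1/2·7.041688+1·2.074188≈8.925688; next y=-1/5·(-0.220438)+1/4·8.925688≈2.275509
n=5: y≈2.275509, sp=2, e=sp−y≈-0.275509; I≈6.766178, D=e−e_prev≈-2.495947; u=3/2·(-0.275509)+1/2·6.766178+1·(-2.495947)≈0.473878; next y=-1/5·2.275509+1/4·0.473878≈-0.336632
n=6: y≈-0.336632, sp=2, e=sp−y≈2.336632; I≈9.102810, D=e−e_prev≈2.612142; u=3/2·2.336632+1/2·9.102810+1·2.612142≈10.668495; next y=-1/5·(-0.336632)+1/4·10.668495≈2.734450
n=7: y≈2.734450, sp=1, e=sp−y≈-1.734450; I≈7.368360, D=e−e_prev≈-4.071083; u=3/2·(-1.734450)+1/2·7.368360+1·(-4.071083)≈-2.988578; next y=-1/5·2.734450+1/4·(-2.988578)≈-1.294035
n=8: y≈-1.294035, sp=1, e=sp−y≈2.294035; I≈9.662395, D=e−e_prev≈4.028485; u=3/2·2.294035+1/2·9.662395+1·4.028485≈12.300734; next y=-1/5·(-1.294035)+1/4·12.300734≈3.333990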